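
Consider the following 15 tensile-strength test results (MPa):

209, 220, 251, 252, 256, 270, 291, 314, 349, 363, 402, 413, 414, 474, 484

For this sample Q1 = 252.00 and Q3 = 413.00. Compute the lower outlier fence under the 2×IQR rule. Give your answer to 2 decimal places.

-70.00

IQR = Q3 − Q1 = 413.00 − 252.00 = 161.00.
Lower fence = Q1 − 2·IQR = 252.00 − 322.00 = -70.00.
Upper fence = Q3 + 2·IQR = 413.00 + 322.00 = 735.00.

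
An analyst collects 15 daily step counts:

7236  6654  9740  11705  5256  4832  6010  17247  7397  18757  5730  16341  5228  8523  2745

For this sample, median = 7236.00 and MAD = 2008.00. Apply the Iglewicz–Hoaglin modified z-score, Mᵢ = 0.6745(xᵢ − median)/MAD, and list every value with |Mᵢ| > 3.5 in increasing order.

18757

|Mᵢ| > 3.5 ⇔ |xᵢ − 7236.00| > 3.5·2008.00/0.6745 = 10419.57.
So outliers lie outside [-3183.57, 17655.57].
18757: M = 3.87 → outlier.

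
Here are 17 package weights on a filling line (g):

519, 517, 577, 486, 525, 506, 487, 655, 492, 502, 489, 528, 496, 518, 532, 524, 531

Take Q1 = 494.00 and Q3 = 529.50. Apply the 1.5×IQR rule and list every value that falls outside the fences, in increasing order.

655

IQR = Q3 − Q1 = 529.50 − 494.00 = 35.50.
Lower fence = Q1 − 1.5·IQR = 494.00 − 53.25 = 440.75.
Upper fence = Q3 + 1.5·IQR = 529.50 + 53.25 = 582.75.
655 > 582.75 → outlier.
All remaining values lie within [440.75, 582.75].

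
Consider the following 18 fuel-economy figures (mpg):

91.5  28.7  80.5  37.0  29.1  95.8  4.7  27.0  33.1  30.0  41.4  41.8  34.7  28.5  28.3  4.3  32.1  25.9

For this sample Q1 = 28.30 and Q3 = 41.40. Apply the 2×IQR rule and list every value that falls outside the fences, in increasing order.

IQR = Q3 − Q1 = 41.40 − 28.30 = 13.10.
Lower fence = Q1 − 2·IQR = 28.30 − 26.20 = 2.10.
Upper fence = Q3 + 2·IQR = 41.40 + 26.20 = 67.60.
80.5 > 67.60 → outlier.
91.5 > 67.60 → outlier.
95.8 > 67.60 → outlier.
All remaining values lie within [2.10, 67.60].

80.5, 91.5, 95.8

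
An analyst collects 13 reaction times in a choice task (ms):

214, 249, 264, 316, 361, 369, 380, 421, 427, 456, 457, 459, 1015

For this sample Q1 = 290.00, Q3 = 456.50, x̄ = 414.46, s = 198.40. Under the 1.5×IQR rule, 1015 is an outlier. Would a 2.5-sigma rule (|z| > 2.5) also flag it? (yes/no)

yes

z = (1015 − 414.46) / 198.40 = 3.03.
|z| = 3.03 > 2.5.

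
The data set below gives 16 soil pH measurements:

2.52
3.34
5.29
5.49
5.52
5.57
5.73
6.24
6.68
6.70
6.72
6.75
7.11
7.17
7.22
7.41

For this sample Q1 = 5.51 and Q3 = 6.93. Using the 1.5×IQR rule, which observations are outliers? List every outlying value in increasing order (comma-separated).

IQR = Q3 − Q1 = 6.93 − 5.51 = 1.42.
Lower fence = Q1 − 1.5·IQR = 5.51 − 2.13 = 3.38.
Upper fence = Q3 + 1.5·IQR = 6.93 + 2.13 = 9.06.
2.52 < 3.38 → outlier.
3.34 < 3.38 → outlier.
All remaining values lie within [3.38, 9.06].

2.52, 3.34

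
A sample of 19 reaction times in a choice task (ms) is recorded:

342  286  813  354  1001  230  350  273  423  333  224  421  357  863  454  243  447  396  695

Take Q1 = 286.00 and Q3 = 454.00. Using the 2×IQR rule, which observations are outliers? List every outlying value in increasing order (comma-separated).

813, 863, 1001

IQR = Q3 − Q1 = 454.00 − 286.00 = 168.00.
Lower fence = Q1 − 2·IQR = 286.00 − 336.00 = -50.00.
Upper fence = Q3 + 2·IQR = 454.00 + 336.00 = 790.00.
813 > 790.00 → outlier.
863 > 790.00 → outlier.
1001 > 790.00 → outlier.
All remaining values lie within [-50.00, 790.00].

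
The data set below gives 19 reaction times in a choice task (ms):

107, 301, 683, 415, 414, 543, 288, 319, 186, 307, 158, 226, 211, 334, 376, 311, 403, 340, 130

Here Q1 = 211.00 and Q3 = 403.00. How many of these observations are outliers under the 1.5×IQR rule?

IQR = 192.00; fences at 211.00 − 288.00 = -77.00 and 403.00 + 288.00 = 691.00.
Every value lies within the cutoffs.

0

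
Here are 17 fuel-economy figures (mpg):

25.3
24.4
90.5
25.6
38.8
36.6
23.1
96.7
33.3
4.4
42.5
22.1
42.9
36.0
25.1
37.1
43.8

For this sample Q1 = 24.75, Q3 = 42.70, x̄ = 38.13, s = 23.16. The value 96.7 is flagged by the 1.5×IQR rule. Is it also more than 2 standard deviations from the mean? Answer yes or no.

z = (96.7 − 38.13) / 23.16 = 2.53.
|z| = 2.53 > 2.

yes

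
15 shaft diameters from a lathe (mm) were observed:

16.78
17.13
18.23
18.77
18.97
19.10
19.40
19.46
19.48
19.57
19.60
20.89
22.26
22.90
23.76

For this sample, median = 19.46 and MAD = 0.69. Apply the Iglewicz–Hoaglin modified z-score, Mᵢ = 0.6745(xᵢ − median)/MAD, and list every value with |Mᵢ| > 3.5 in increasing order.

|Mᵢ| > 3.5 ⇔ |xᵢ − 19.46| > 3.5·0.69/0.6745 = 3.58.
So outliers lie outside [15.88, 23.04].
23.76: M = 4.20 → outlier.

23.76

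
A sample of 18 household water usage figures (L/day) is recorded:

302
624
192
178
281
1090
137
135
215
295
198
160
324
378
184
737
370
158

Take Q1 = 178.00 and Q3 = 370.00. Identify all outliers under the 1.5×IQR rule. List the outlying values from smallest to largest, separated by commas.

737, 1090

IQR = Q3 − Q1 = 370.00 − 178.00 = 192.00.
Lower fence = Q1 − 1.5·IQR = 178.00 − 288.00 = -110.00.
Upper fence = Q3 + 1.5·IQR = 370.00 + 288.00 = 658.00.
737 > 658.00 → outlier.
1090 > 658.00 → outlier.
All remaining values lie within [-110.00, 658.00].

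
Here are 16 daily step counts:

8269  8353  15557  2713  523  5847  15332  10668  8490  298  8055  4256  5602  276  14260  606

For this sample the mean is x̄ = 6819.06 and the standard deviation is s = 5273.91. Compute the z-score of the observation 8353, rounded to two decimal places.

0.29

z = (8353 − 6819.06) / 5273.91 = 0.29.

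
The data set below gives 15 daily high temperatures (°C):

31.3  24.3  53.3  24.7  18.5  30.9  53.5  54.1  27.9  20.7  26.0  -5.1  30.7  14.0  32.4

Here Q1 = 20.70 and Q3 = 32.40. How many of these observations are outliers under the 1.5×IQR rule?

4

IQR = 11.70; fences at 20.70 − 17.55 = 3.15 and 32.40 + 17.55 = 49.95.
Outside the cutoffs: -5.1, 53.3, 53.5, 54.1.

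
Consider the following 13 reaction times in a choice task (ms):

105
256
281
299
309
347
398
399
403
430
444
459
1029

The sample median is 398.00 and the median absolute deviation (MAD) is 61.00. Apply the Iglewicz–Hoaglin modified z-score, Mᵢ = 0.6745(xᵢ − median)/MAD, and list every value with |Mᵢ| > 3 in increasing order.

|Mᵢ| > 3 ⇔ |xᵢ − 398.00| > 3·61.00/0.6745 = 271.31.
So outliers lie outside [126.69, 669.31].
105: M = -3.24 → outlier.
1029: M = 6.98 → outlier.

105, 1029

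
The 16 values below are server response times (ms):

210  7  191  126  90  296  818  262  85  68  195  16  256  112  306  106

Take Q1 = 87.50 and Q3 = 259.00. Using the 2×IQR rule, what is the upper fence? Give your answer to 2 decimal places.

IQR = Q3 − Q1 = 259.00 − 87.50 = 171.50.
Lower fence = Q1 − 2·IQR = 87.50 − 343.00 = -255.50.
Upper fence = Q3 + 2·IQR = 259.00 + 343.00 = 602.00.

602.00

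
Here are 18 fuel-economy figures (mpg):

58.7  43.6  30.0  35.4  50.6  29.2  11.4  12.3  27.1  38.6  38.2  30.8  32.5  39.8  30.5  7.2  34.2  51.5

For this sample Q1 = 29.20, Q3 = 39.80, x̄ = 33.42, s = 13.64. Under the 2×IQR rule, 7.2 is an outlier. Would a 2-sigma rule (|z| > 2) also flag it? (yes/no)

no

z = (7.2 − 33.42) / 13.64 = -1.92.
|z| = 1.92 ≤ 2.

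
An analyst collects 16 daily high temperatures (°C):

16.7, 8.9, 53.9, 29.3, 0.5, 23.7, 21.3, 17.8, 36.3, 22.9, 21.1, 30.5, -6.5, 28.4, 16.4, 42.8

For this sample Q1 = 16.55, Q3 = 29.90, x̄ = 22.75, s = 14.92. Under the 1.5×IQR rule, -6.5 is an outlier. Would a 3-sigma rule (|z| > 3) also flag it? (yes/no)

no

z = (-6.5 − 22.75) / 14.92 = -1.96.
|z| = 1.96 ≤ 3.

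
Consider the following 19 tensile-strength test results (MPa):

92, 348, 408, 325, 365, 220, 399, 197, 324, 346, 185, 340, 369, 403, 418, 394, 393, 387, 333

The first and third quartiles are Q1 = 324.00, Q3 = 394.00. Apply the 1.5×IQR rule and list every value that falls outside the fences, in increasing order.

IQR = Q3 − Q1 = 394.00 − 324.00 = 70.00.
Lower fence = Q1 − 1.5·IQR = 324.00 − 105.00 = 219.00.
Upper fence = Q3 + 1.5·IQR = 394.00 + 105.00 = 499.00.
92 < 219.00 → outlier.
185 < 219.00 → outlier.
197 < 219.00 → outlier.
All remaining values lie within [219.00, 499.00].

92, 185, 197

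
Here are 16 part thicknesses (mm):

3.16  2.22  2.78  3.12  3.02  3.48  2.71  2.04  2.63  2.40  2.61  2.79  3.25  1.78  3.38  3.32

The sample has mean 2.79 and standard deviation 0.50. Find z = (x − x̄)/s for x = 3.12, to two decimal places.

0.66

z = (3.12 − 2.79) / 0.50 = 0.66.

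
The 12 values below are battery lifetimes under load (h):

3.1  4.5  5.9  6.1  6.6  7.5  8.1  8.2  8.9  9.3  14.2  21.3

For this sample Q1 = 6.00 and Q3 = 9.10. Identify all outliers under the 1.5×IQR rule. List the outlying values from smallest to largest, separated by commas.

IQR = Q3 − Q1 = 9.10 − 6.00 = 3.10.
Lower fence = Q1 − 1.5·IQR = 6.00 − 4.65 = 1.35.
Upper fence = Q3 + 1.5·IQR = 9.10 + 4.65 = 13.75.
14.2 > 13.75 → outlier.
21.3 > 13.75 → outlier.
All remaining values lie within [1.35, 13.75].

14.2, 21.3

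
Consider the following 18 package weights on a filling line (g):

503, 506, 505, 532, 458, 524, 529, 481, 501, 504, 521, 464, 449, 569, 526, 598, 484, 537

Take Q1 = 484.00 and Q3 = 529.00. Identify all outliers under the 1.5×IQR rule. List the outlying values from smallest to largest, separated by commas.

598

IQR = Q3 − Q1 = 529.00 − 484.00 = 45.00.
Lower fence = Q1 − 1.5·IQR = 484.00 − 67.50 = 416.50.
Upper fence = Q3 + 1.5·IQR = 529.00 + 67.50 = 596.50.
598 > 596.50 → outlier.
All remaining values lie within [416.50, 596.50].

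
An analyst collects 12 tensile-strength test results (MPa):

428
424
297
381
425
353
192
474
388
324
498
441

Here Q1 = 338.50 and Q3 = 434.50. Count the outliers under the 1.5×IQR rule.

IQR = 96.00; fences at 338.50 − 144.00 = 194.50 and 434.50 + 144.00 = 578.50.
Outside the cutoffs: 192.

1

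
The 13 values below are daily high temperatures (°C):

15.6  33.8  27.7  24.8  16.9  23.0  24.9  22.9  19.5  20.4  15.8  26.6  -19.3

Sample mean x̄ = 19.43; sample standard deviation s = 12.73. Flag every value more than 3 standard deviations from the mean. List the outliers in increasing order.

-19.3

Cutoffs at x̄ ± 3s: 19.43 ± 3·12.73 = [-18.76, 57.62].
-19.3: z = -3.04, |z| > 3 → outlier.
Every other value lies within [-18.76, 57.62].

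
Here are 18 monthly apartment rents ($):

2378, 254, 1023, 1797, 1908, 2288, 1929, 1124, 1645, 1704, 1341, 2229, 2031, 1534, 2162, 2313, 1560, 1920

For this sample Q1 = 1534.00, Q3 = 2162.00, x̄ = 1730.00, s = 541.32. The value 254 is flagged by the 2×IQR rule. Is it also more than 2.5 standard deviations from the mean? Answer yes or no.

yes

z = (254 − 1730.00) / 541.32 = -2.73.
|z| = 2.73 > 2.5.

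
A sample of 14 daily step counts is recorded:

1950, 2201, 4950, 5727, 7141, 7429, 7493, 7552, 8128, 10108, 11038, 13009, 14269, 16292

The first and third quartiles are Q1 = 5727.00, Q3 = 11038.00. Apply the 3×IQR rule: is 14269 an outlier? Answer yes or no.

no

IQR = Q3 − Q1 = 11038.00 − 5727.00 = 5311.00.
Lower fence = Q1 − 3·IQR = 5727.00 − 15933.00 = -10206.00.
Upper fence = Q3 + 3·IQR = 11038.00 + 15933.00 = 26971.00.
14269 lies within [-10206.00, 26971.00].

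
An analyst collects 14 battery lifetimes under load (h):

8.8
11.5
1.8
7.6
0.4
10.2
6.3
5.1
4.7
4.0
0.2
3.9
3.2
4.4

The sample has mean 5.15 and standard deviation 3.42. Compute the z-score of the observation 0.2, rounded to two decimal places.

z = (0.2 − 5.15) / 3.42 = -1.45.

-1.45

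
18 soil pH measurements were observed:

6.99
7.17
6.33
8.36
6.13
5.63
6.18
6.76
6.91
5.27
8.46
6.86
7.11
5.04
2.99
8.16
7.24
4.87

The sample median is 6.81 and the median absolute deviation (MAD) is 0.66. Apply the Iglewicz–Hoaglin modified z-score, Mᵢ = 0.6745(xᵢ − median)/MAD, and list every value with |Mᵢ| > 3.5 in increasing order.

2.99

|Mᵢ| > 3.5 ⇔ |xᵢ − 6.81| > 3.5·0.66/0.6745 = 3.42.
So outliers lie outside [3.39, 10.23].
2.99: M = -3.90 → outlier.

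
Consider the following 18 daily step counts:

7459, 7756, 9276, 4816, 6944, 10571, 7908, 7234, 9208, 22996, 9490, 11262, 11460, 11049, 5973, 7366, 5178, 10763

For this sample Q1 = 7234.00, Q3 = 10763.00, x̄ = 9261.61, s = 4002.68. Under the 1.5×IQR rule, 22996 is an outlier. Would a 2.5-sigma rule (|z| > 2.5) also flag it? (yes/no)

yes

z = (22996 − 9261.61) / 4002.68 = 3.43.
|z| = 3.43 > 2.5.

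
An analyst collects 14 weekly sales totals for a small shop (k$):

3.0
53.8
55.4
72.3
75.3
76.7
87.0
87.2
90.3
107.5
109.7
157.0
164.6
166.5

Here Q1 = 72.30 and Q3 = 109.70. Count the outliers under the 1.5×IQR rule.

IQR = 37.40; fences at 72.30 − 56.10 = 16.20 and 109.70 + 56.10 = 165.80.
Outside the cutoffs: 3.0, 166.5.

2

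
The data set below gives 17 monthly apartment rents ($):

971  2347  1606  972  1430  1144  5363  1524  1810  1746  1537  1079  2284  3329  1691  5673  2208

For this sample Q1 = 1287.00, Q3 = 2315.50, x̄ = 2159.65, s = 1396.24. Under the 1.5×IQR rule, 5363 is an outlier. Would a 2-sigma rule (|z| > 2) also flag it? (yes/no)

z = (5363 − 2159.65) / 1396.24 = 2.29.
|z| = 2.29 > 2.

yes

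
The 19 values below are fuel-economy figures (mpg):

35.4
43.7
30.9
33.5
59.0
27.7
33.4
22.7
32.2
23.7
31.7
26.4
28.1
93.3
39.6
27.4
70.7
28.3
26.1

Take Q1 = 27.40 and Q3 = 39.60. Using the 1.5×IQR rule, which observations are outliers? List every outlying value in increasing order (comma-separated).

IQR = Q3 − Q1 = 39.60 − 27.40 = 12.20.
Lower fence = Q1 − 1.5·IQR = 27.40 − 18.30 = 9.10.
Upper fence = Q3 + 1.5·IQR = 39.60 + 18.30 = 57.90.
59.0 > 57.90 → outlier.
70.7 > 57.90 → outlier.
93.3 > 57.90 → outlier.
All remaining values lie within [9.10, 57.90].

59.0, 70.7, 93.3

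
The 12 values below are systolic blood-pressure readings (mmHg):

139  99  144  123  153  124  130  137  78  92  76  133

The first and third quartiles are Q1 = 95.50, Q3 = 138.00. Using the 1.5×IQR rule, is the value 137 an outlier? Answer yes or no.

no

IQR = Q3 − Q1 = 138.00 − 95.50 = 42.50.
Lower fence = Q1 − 1.5·IQR = 95.50 − 63.75 = 31.75.
Upper fence = Q3 + 1.5·IQR = 138.00 + 63.75 = 201.75.
137 lies within [31.75, 201.75].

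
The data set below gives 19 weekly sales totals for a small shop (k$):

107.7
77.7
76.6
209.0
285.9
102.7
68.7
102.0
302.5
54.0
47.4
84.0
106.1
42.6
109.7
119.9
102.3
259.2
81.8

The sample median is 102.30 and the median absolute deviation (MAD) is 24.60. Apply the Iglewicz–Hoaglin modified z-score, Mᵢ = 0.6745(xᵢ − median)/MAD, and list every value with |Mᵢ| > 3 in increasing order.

|Mᵢ| > 3 ⇔ |xᵢ − 102.30| > 3·24.60/0.6745 = 109.41.
So outliers lie outside [-7.11, 211.71].
259.2: M = 4.30 → outlier.
285.9: M = 5.03 → outlier.
302.5: M = 5.49 → outlier.

259.2, 285.9, 302.5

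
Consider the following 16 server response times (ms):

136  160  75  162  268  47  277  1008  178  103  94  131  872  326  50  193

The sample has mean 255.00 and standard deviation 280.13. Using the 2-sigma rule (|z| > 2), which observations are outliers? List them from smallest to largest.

872, 1008

Cutoffs at x̄ ± 2s: 255.00 ± 2·280.13 = [-305.26, 815.26].
872: z = 2.20, |z| > 2 → outlier.
1008: z = 2.69, |z| > 2 → outlier.
Every other value lies within [-305.26, 815.26].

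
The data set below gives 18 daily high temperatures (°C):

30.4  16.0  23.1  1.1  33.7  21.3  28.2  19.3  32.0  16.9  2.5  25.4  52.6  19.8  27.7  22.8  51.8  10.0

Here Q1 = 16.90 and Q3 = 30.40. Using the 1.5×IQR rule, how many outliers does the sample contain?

2

IQR = 13.50; fences at 16.90 − 20.25 = -3.35 and 30.40 + 20.25 = 50.65.
Outside the cutoffs: 51.8, 52.6.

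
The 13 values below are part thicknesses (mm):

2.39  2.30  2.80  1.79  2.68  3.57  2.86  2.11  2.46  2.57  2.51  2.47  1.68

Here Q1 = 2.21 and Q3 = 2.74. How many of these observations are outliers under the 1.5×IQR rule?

IQR = 0.53; fences at 2.21 − 0.795 = 1.415 and 2.74 + 0.795 = 3.535.
Outside the cutoffs: 3.57.

1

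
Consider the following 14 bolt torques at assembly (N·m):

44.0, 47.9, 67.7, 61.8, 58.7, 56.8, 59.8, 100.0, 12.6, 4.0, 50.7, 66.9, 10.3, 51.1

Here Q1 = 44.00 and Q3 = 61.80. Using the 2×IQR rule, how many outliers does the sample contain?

IQR = 17.80; fences at 44.00 − 35.60 = 8.40 and 61.80 + 35.60 = 97.40.
Outside the cutoffs: 4.0, 100.0.

2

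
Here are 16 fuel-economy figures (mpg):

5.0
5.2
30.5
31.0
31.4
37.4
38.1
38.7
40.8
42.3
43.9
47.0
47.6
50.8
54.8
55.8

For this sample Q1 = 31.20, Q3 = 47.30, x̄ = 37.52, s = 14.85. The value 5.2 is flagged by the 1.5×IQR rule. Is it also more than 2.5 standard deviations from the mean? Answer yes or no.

z = (5.2 − 37.52) / 14.85 = -2.18.
|z| = 2.18 ≤ 2.5.

no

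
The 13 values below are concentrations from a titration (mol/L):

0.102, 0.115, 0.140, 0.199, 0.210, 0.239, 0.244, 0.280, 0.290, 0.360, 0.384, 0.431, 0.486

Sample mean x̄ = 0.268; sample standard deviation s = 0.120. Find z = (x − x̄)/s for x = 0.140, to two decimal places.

z = (0.140 − 0.268) / 0.120 = -1.07.

-1.07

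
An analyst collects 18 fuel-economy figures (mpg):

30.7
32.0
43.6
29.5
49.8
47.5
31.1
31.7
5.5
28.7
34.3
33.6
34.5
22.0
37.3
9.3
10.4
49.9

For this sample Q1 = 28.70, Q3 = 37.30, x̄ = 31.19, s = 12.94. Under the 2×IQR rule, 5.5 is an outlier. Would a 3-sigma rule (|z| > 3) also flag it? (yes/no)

no

z = (5.5 − 31.19) / 12.94 = -1.99.
|z| = 1.99 ≤ 3.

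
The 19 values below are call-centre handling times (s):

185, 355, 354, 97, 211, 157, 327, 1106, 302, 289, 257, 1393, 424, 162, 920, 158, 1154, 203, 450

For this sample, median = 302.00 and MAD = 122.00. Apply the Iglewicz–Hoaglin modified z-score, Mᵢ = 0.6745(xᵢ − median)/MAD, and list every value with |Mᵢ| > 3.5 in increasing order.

|Mᵢ| > 3.5 ⇔ |xᵢ − 302.00| > 3.5·122.00/0.6745 = 633.06.
So outliers lie outside [-331.06, 935.06].
1106: M = 4.45 → outlier.
1154: M = 4.71 → outlier.
1393: M = 6.03 → outlier.

1106, 1154, 1393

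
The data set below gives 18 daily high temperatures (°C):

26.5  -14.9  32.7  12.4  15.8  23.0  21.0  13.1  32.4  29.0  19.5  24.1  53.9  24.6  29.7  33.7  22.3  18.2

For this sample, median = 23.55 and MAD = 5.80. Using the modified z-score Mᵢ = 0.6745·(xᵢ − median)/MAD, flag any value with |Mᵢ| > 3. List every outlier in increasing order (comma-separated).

-14.9, 53.9

|Mᵢ| > 3 ⇔ |xᵢ − 23.55| > 3·5.80/0.6745 = 25.80.
So outliers lie outside [-2.25, 49.35].
-14.9: M = -4.47 → outlier.
53.9: M = 3.53 → outlier.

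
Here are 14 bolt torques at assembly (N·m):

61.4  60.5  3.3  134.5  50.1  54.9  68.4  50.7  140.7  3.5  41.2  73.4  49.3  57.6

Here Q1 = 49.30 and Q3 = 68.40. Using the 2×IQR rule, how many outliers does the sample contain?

IQR = 19.10; fences at 49.30 − 38.20 = 11.10 and 68.40 + 38.20 = 106.60.
Outside the cutoffs: 3.3, 3.5, 134.5, 140.7.

4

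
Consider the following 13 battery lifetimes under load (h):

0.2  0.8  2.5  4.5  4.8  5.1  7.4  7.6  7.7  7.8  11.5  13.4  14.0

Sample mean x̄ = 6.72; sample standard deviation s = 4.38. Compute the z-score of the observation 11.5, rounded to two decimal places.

z = (11.5 − 6.72) / 4.38 = 1.09.

1.09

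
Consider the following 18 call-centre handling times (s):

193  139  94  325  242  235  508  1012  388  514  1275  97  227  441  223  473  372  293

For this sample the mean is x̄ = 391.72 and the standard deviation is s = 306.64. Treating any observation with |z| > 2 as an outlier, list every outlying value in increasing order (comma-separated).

Cutoffs at x̄ ± 2s: 391.72 ± 2·306.64 = [-221.56, 1005.00].
1012: z = 2.02, |z| > 2 → outlier.
1275: z = 2.88, |z| > 2 → outlier.
Every other value lies within [-221.56, 1005.00].

1012, 1275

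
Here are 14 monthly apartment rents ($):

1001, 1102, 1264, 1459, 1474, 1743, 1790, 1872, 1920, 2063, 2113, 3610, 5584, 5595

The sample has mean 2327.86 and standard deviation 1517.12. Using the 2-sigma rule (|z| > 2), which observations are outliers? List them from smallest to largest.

Cutoffs at x̄ ± 2s: 2327.86 ± 2·1517.12 = [-706.38, 5362.10].
5584: z = 2.15, |z| > 2 → outlier.
5595: z = 2.15, |z| > 2 → outlier.
Every other value lies within [-706.38, 5362.10].

5584, 5595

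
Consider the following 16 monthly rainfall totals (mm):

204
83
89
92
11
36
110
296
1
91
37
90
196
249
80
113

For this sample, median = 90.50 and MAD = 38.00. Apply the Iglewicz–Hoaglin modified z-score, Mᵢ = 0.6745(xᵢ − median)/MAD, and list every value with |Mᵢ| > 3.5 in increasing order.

296

|Mᵢ| > 3.5 ⇔ |xᵢ − 90.50| > 3.5·38.00/0.6745 = 197.18.
So outliers lie outside [-106.68, 287.68].
296: M = 3.65 → outlier.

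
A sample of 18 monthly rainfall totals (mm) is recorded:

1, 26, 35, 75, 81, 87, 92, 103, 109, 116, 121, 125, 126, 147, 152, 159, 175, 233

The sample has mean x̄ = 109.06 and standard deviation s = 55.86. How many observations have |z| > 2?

Cutoffs: x̄ ± 2s = [-2.66, 220.78].
Outside the cutoffs: 233.

1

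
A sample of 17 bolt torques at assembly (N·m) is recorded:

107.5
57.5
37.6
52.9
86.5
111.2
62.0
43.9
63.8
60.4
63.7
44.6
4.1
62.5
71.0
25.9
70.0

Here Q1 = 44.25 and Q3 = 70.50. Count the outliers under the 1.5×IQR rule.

2

IQR = 26.25; fences at 44.25 − 39.375 = 4.875 and 70.50 + 39.375 = 109.875.
Outside the cutoffs: 4.1, 111.2.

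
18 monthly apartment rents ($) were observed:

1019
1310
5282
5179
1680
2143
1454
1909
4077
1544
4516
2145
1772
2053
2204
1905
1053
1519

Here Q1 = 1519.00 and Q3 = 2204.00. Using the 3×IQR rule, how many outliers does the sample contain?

3

IQR = 685.00; fences at 1519.00 − 2055.00 = -536.00 and 2204.00 + 2055.00 = 4259.00.
Outside the cutoffs: 4516, 5179, 5282.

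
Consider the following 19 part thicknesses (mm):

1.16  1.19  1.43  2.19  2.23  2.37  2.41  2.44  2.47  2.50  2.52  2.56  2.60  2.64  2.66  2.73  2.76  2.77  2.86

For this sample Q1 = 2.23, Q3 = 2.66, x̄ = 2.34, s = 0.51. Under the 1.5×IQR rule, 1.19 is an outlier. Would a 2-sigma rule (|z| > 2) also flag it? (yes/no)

yes

z = (1.19 − 2.34) / 0.51 = -2.25.
|z| = 2.25 > 2.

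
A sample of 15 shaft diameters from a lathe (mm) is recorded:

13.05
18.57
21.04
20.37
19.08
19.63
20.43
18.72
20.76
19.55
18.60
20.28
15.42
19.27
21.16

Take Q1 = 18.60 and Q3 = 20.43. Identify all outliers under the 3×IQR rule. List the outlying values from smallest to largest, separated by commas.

IQR = Q3 − Q1 = 20.43 − 18.60 = 1.83.
Lower fence = Q1 − 3·IQR = 18.60 − 5.49 = 13.11.
Upper fence = Q3 + 3·IQR = 20.43 + 5.49 = 25.92.
13.05 < 13.11 → outlier.
All remaining values lie within [13.11, 25.92].

13.05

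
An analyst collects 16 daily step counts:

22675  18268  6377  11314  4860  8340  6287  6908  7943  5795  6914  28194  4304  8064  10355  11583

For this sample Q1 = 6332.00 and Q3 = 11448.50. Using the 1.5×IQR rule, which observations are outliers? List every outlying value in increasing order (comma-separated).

22675, 28194

IQR = Q3 − Q1 = 11448.50 − 6332.00 = 5116.50.
Lower fence = Q1 − 1.5·IQR = 6332.00 − 7674.75 = -1342.75.
Upper fence = Q3 + 1.5·IQR = 11448.50 + 7674.75 = 19123.25.
22675 > 19123.25 → outlier.
28194 > 19123.25 → outlier.
All remaining values lie within [-1342.75, 19123.25].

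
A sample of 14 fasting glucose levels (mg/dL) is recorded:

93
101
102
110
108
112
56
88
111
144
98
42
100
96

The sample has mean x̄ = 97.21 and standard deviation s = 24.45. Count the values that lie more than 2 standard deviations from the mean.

Cutoffs: x̄ ± 2s = [48.31, 146.11].
Outside the cutoffs: 42.

1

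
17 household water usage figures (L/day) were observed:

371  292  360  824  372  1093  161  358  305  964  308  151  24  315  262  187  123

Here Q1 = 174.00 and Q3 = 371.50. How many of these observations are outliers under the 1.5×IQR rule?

IQR = 197.50; fences at 174.00 − 296.25 = -122.25 and 371.50 + 296.25 = 667.75.
Outside the cutoffs: 824, 964, 1093.

3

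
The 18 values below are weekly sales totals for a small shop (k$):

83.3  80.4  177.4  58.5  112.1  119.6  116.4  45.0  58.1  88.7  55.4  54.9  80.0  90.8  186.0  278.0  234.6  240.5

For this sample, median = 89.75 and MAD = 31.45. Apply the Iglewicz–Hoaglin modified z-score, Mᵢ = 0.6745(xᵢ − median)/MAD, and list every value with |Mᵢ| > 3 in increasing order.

|Mᵢ| > 3 ⇔ |xᵢ − 89.75| > 3·31.45/0.6745 = 139.88.
So outliers lie outside [-50.13, 229.63].
234.6: M = 3.11 → outlier.
240.5: M = 3.23 → outlier.
278.0: M = 4.04 → outlier.

234.6, 240.5, 278.0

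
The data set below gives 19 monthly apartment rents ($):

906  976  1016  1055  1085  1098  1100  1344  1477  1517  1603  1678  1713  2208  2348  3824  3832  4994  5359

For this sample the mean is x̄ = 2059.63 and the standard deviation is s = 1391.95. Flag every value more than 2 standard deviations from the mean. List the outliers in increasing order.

4994, 5359

Cutoffs at x̄ ± 2s: 2059.63 ± 2·1391.95 = [-724.27, 4843.53].
4994: z = 2.11, |z| > 2 → outlier.
5359: z = 2.37, |z| > 2 → outlier.
Every other value lies within [-724.27, 4843.53].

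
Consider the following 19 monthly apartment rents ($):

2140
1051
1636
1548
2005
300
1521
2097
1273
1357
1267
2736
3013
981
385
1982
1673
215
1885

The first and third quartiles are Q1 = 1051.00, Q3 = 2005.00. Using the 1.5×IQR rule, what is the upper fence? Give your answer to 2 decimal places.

IQR = Q3 − Q1 = 2005.00 − 1051.00 = 954.00.
Lower fence = Q1 − 1.5·IQR = 1051.00 − 1431.00 = -380.00.
Upper fence = Q3 + 1.5·IQR = 2005.00 + 1431.00 = 3436.00.

3436.00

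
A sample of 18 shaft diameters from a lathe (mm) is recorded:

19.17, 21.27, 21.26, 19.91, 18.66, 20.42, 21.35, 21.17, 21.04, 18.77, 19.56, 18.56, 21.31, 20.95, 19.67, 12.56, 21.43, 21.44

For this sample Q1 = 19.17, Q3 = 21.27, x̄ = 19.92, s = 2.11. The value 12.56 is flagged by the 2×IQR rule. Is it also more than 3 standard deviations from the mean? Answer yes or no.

z = (12.56 − 19.92) / 2.11 = -3.49.
|z| = 3.49 > 3.

yes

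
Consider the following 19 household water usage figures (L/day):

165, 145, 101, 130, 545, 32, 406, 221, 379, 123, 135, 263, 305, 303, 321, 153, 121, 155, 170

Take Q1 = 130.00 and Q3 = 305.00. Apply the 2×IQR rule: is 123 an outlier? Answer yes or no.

no

IQR = Q3 − Q1 = 305.00 − 130.00 = 175.00.
Lower fence = Q1 − 2·IQR = 130.00 − 350.00 = -220.00.
Upper fence = Q3 + 2·IQR = 305.00 + 350.00 = 655.00.
123 lies within [-220.00, 655.00].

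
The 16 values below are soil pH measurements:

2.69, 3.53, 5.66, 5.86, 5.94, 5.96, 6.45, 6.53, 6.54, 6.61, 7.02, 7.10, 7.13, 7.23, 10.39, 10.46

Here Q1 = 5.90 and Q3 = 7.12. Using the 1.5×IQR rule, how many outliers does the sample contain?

IQR = 1.22; fences at 5.90 − 1.83 = 4.07 and 7.12 + 1.83 = 8.95.
Outside the cutoffs: 2.69, 3.53, 10.39, 10.46.

4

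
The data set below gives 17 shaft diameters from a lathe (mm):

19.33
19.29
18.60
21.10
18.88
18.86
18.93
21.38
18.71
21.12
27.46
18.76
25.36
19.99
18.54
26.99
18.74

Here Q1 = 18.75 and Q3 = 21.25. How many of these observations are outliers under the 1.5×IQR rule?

IQR = 2.50; fences at 18.75 − 3.75 = 15.00 and 21.25 + 3.75 = 25.00.
Outside the cutoffs: 25.36, 26.99, 27.46.

3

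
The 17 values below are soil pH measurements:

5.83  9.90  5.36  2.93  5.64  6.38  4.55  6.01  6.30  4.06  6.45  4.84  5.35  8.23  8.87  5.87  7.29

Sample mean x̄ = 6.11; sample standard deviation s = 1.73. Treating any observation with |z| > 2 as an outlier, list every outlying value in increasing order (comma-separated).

9.90

Cutoffs at x̄ ± 2s: 6.11 ± 2·1.73 = [2.65, 9.57].
9.90: z = 2.19, |z| > 2 → outlier.
Every other value lies within [2.65, 9.57].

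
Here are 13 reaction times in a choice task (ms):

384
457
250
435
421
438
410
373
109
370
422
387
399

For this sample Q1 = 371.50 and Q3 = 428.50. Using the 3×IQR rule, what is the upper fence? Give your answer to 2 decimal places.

IQR = Q3 − Q1 = 428.50 − 371.50 = 57.00.
Lower fence = Q1 − 3·IQR = 371.50 − 171.00 = 200.50.
Upper fence = Q3 + 3·IQR = 428.50 + 171.00 = 599.50.

599.50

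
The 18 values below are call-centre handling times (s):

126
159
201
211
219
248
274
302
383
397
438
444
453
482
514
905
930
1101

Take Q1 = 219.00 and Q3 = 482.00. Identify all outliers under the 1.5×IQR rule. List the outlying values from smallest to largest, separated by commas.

IQR = Q3 − Q1 = 482.00 − 219.00 = 263.00.
Lower fence = Q1 − 1.5·IQR = 219.00 − 394.50 = -175.50.
Upper fence = Q3 + 1.5·IQR = 482.00 + 394.50 = 876.50.
905 > 876.50 → outlier.
930 > 876.50 → outlier.
1101 > 876.50 → outlier.
All remaining values lie within [-175.50, 876.50].

905, 930, 1101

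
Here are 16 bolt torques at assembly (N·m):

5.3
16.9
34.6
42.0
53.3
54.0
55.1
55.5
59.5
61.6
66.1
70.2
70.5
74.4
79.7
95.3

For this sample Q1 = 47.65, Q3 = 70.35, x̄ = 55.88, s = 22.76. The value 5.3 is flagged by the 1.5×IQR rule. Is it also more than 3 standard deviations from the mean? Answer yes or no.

z = (5.3 − 55.88) / 22.76 = -2.22.
|z| = 2.22 ≤ 3.

no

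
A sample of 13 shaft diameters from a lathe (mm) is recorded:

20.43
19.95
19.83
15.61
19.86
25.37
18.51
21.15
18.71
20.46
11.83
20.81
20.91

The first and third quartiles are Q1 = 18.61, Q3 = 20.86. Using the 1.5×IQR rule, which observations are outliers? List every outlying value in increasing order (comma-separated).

11.83, 25.37

IQR = Q3 − Q1 = 20.86 − 18.61 = 2.25.
Lower fence = Q1 − 1.5·IQR = 18.61 − 3.375 = 15.235.
Upper fence = Q3 + 1.5·IQR = 20.86 + 3.375 = 24.235.
11.83 < 15.235 → outlier.
25.37 > 24.235 → outlier.
All remaining values lie within [15.235, 24.235].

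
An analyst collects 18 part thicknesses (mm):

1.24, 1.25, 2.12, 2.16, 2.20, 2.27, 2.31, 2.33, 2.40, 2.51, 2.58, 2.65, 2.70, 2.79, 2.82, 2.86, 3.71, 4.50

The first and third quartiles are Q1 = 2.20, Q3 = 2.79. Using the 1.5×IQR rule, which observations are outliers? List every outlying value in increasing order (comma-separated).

IQR = Q3 − Q1 = 2.79 − 2.20 = 0.59.
Lower fence = Q1 − 1.5·IQR = 2.20 − 0.885 = 1.315.
Upper fence = Q3 + 1.5·IQR = 2.79 + 0.885 = 3.675.
1.24 < 1.315 → outlier.
1.25 < 1.315 → outlier.
3.71 > 3.675 → outlier.
4.50 > 3.675 → outlier.
All remaining values lie within [1.315, 3.675].

1.24, 1.25, 3.71, 4.50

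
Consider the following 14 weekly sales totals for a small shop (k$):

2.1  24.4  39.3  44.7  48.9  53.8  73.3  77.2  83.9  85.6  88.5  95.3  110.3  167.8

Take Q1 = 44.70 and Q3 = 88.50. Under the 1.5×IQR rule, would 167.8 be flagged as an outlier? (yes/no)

IQR = Q3 − Q1 = 88.50 − 44.70 = 43.80.
Lower fence = Q1 − 1.5·IQR = 44.70 − 65.70 = -21.00.
Upper fence = Q3 + 1.5·IQR = 88.50 + 65.70 = 154.20.
167.8 lies above the upper fence.

yes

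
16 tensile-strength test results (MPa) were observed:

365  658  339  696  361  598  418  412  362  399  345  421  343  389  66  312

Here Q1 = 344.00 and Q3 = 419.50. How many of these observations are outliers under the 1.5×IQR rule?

IQR = 75.50; fences at 344.00 − 113.25 = 230.75 and 419.50 + 113.25 = 532.75.
Outside the cutoffs: 66, 598, 658, 696.

4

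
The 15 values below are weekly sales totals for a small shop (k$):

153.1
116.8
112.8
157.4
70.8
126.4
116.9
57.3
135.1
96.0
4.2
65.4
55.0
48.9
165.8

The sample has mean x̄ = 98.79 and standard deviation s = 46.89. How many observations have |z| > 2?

Cutoffs: x̄ ± 2s = [5.01, 192.57].
Outside the cutoffs: 4.2.

1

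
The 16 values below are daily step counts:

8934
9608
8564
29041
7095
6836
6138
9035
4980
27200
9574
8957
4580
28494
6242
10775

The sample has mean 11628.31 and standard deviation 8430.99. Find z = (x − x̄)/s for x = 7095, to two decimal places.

z = (7095 − 11628.31) / 8430.99 = -0.54.

-0.54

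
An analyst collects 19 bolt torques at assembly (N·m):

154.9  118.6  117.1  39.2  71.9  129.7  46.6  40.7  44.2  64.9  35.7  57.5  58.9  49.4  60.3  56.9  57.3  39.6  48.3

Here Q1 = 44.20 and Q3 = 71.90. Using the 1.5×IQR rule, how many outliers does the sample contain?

IQR = 27.70; fences at 44.20 − 41.55 = 2.65 and 71.90 + 41.55 = 113.45.
Outside the cutoffs: 117.1, 118.6, 129.7, 154.9.

4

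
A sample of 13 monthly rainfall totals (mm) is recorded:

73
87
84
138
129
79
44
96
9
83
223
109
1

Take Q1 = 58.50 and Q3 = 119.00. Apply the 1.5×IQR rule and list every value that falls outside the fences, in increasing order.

IQR = Q3 − Q1 = 119.00 − 58.50 = 60.50.
Lower fence = Q1 − 1.5·IQR = 58.50 − 90.75 = -32.25.
Upper fence = Q3 + 1.5·IQR = 119.00 + 90.75 = 209.75.
223 > 209.75 → outlier.
All remaining values lie within [-32.25, 209.75].

223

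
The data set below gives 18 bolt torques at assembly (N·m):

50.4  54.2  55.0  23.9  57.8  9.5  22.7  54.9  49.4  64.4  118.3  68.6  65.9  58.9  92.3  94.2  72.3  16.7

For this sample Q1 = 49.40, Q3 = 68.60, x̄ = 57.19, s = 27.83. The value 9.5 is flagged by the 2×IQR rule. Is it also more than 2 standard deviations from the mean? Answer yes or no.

no

z = (9.5 − 57.19) / 27.83 = -1.71.
|z| = 1.71 ≤ 2.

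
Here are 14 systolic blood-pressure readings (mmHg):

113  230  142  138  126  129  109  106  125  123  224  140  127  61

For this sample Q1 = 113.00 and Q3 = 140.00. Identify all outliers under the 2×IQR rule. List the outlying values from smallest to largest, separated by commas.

IQR = Q3 − Q1 = 140.00 − 113.00 = 27.00.
Lower fence = Q1 − 2·IQR = 113.00 − 54.00 = 59.00.
Upper fence = Q3 + 2·IQR = 140.00 + 54.00 = 194.00.
224 > 194.00 → outlier.
230 > 194.00 → outlier.
All remaining values lie within [59.00, 194.00].

224, 230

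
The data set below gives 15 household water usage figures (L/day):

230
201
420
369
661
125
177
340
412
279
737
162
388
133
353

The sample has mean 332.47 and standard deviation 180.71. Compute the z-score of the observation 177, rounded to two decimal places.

-0.86

z = (177 − 332.47) / 180.71 = -0.86.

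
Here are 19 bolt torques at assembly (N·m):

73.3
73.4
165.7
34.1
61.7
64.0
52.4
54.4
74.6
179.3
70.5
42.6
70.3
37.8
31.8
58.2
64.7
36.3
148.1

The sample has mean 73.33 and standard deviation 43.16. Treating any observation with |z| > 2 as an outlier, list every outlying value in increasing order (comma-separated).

Cutoffs at x̄ ± 2s: 73.33 ± 2·43.16 = [-12.99, 159.65].
165.7: z = 2.14, |z| > 2 → outlier.
179.3: z = 2.46, |z| > 2 → outlier.
Every other value lies within [-12.99, 159.65].

165.7, 179.3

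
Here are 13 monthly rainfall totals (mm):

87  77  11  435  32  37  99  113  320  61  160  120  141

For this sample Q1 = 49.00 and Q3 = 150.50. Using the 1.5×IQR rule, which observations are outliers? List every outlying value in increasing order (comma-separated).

320, 435

IQR = Q3 − Q1 = 150.50 − 49.00 = 101.50.
Lower fence = Q1 − 1.5·IQR = 49.00 − 152.25 = -103.25.
Upper fence = Q3 + 1.5·IQR = 150.50 + 152.25 = 302.75.
320 > 302.75 → outlier.
435 > 302.75 → outlier.
All remaining values lie within [-103.25, 302.75].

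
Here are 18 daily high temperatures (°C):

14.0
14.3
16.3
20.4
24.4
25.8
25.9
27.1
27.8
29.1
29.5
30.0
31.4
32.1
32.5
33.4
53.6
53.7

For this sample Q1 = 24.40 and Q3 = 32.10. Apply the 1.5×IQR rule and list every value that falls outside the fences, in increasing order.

IQR = Q3 − Q1 = 32.10 − 24.40 = 7.70.
Lower fence = Q1 − 1.5·IQR = 24.40 − 11.55 = 12.85.
Upper fence = Q3 + 1.5·IQR = 32.10 + 11.55 = 43.65.
53.6 > 43.65 → outlier.
53.7 > 43.65 → outlier.
All remaining values lie within [12.85, 43.65].

53.6, 53.7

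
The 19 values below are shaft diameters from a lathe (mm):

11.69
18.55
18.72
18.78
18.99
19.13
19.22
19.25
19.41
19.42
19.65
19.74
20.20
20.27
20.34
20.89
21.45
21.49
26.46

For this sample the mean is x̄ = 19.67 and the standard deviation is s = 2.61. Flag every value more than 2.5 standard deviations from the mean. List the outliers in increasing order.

11.69, 26.46

Cutoffs at x̄ ± 2.5s: 19.67 ± 2.5·2.61 = [13.145, 26.195].
11.69: z = -3.06, |z| > 2.5 → outlier.
26.46: z = 2.60, |z| > 2.5 → outlier.
Every other value lies within [13.145, 26.195].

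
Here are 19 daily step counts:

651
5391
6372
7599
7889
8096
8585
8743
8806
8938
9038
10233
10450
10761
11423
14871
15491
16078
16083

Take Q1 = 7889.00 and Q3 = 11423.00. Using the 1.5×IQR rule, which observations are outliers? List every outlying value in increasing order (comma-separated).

651

IQR = Q3 − Q1 = 11423.00 − 7889.00 = 3534.00.
Lower fence = Q1 − 1.5·IQR = 7889.00 − 5301.00 = 2588.00.
Upper fence = Q3 + 1.5·IQR = 11423.00 + 5301.00 = 16724.00.
651 < 2588.00 → outlier.
All remaining values lie within [2588.00, 16724.00].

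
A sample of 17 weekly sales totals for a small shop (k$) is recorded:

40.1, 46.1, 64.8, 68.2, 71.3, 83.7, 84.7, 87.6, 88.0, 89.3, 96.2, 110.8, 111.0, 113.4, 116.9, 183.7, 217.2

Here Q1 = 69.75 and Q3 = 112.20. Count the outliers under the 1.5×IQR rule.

IQR = 42.45; fences at 69.75 − 63.675 = 6.075 and 112.20 + 63.675 = 175.875.
Outside the cutoffs: 183.7, 217.2.

2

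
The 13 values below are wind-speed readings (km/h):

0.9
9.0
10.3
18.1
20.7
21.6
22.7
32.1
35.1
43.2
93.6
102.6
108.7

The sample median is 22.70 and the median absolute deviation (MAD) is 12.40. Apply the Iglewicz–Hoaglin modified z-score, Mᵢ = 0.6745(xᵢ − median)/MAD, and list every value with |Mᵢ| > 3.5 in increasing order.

|Mᵢ| > 3.5 ⇔ |xᵢ − 22.70| > 3.5·12.40/0.6745 = 64.34.
So outliers lie outside [-41.64, 87.04].
93.6: M = 3.86 → outlier.
102.6: M = 4.35 → outlier.
108.7: M = 4.68 → outlier.

93.6, 102.6, 108.7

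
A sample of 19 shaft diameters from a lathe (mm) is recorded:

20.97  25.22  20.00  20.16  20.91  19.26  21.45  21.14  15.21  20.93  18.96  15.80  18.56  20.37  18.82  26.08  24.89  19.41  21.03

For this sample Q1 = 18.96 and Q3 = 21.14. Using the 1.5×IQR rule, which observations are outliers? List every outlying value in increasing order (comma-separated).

15.21, 24.89, 25.22, 26.08

IQR = Q3 − Q1 = 21.14 − 18.96 = 2.18.
Lower fence = Q1 − 1.5·IQR = 18.96 − 3.27 = 15.69.
Upper fence = Q3 + 1.5·IQR = 21.14 + 3.27 = 24.41.
15.21 < 15.69 → outlier.
24.89 > 24.41 → outlier.
25.22 > 24.41 → outlier.
26.08 > 24.41 → outlier.
All remaining values lie within [15.69, 24.41].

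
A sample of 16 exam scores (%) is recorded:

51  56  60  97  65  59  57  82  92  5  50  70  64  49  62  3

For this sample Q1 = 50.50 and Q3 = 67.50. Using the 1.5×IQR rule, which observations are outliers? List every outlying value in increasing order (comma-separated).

3, 5, 97

IQR = Q3 − Q1 = 67.50 − 50.50 = 17.00.
Lower fence = Q1 − 1.5·IQR = 50.50 − 25.50 = 25.00.
Upper fence = Q3 + 1.5·IQR = 67.50 + 25.50 = 93.00.
3 < 25.00 → outlier.
5 < 25.00 → outlier.
97 > 93.00 → outlier.
All remaining values lie within [25.00, 93.00].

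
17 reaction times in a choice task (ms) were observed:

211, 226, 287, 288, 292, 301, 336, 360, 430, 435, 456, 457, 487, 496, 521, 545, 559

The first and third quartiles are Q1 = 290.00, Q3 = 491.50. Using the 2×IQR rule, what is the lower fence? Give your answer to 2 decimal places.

IQR = Q3 − Q1 = 491.50 − 290.00 = 201.50.
Lower fence = Q1 − 2·IQR = 290.00 − 403.00 = -113.00.
Upper fence = Q3 + 2·IQR = 491.50 + 403.00 = 894.50.

-113.00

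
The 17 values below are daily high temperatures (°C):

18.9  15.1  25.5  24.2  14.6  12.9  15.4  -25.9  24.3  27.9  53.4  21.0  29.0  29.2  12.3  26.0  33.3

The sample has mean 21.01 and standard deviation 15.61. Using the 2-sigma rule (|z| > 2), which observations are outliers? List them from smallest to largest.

-25.9, 53.4

Cutoffs at x̄ ± 2s: 21.01 ± 2·15.61 = [-10.21, 52.23].
-25.9: z = -3.01, |z| > 2 → outlier.
53.4: z = 2.07, |z| > 2 → outlier.
Every other value lies within [-10.21, 52.23].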